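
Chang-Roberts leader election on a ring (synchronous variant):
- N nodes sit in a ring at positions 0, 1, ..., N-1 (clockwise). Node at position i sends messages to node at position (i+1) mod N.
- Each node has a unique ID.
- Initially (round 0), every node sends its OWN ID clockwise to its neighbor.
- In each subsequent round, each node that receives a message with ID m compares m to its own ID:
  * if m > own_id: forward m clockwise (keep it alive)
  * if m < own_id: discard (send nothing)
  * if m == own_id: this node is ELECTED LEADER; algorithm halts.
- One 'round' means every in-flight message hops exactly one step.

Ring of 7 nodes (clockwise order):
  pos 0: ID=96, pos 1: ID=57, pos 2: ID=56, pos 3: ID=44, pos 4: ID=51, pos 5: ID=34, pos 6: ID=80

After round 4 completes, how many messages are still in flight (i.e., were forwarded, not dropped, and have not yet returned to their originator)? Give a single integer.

Answer: 2

Derivation:
Round 1: pos1(id57) recv 96: fwd; pos2(id56) recv 57: fwd; pos3(id44) recv 56: fwd; pos4(id51) recv 44: drop; pos5(id34) recv 51: fwd; pos6(id80) recv 34: drop; pos0(id96) recv 80: drop
Round 2: pos2(id56) recv 96: fwd; pos3(id44) recv 57: fwd; pos4(id51) recv 56: fwd; pos6(id80) recv 51: drop
Round 3: pos3(id44) recv 96: fwd; pos4(id51) recv 57: fwd; pos5(id34) recv 56: fwd
Round 4: pos4(id51) recv 96: fwd; pos5(id34) recv 57: fwd; pos6(id80) recv 56: drop
After round 4: 2 messages still in flight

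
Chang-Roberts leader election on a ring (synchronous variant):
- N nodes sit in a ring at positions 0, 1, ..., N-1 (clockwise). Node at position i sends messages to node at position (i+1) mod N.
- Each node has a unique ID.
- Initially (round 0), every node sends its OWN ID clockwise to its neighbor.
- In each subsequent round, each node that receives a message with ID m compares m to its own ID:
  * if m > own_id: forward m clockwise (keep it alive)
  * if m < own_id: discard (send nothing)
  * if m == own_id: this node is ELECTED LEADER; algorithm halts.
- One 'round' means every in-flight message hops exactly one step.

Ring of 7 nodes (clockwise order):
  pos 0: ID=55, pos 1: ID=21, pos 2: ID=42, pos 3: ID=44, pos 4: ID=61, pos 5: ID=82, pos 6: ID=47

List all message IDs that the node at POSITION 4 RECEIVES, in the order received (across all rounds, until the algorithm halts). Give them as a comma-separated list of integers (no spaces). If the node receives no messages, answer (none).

Answer: 44,55,82

Derivation:
Round 1: pos1(id21) recv 55: fwd; pos2(id42) recv 21: drop; pos3(id44) recv 42: drop; pos4(id61) recv 44: drop; pos5(id82) recv 61: drop; pos6(id47) recv 82: fwd; pos0(id55) recv 47: drop
Round 2: pos2(id42) recv 55: fwd; pos0(id55) recv 82: fwd
Round 3: pos3(id44) recv 55: fwd; pos1(id21) recv 82: fwd
Round 4: pos4(id61) recv 55: drop; pos2(id42) recv 82: fwd
Round 5: pos3(id44) recv 82: fwd
Round 6: pos4(id61) recv 82: fwd
Round 7: pos5(id82) recv 82: ELECTED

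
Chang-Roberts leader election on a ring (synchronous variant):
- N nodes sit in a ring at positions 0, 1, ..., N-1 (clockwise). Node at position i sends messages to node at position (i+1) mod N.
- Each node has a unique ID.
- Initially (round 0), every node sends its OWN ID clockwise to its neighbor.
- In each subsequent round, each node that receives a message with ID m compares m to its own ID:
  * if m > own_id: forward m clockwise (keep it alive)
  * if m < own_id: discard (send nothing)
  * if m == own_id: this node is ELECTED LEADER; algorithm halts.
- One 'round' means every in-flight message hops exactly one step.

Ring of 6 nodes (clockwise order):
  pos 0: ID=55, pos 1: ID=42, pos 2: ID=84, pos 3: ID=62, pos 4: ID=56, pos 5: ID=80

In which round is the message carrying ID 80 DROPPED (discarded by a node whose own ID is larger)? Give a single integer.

Answer: 3

Derivation:
Round 1: pos1(id42) recv 55: fwd; pos2(id84) recv 42: drop; pos3(id62) recv 84: fwd; pos4(id56) recv 62: fwd; pos5(id80) recv 56: drop; pos0(id55) recv 80: fwd
Round 2: pos2(id84) recv 55: drop; pos4(id56) recv 84: fwd; pos5(id80) recv 62: drop; pos1(id42) recv 80: fwd
Round 3: pos5(id80) recv 84: fwd; pos2(id84) recv 80: drop
Round 4: pos0(id55) recv 84: fwd
Round 5: pos1(id42) recv 84: fwd
Round 6: pos2(id84) recv 84: ELECTED
Message ID 80 originates at pos 5; dropped at pos 2 in round 3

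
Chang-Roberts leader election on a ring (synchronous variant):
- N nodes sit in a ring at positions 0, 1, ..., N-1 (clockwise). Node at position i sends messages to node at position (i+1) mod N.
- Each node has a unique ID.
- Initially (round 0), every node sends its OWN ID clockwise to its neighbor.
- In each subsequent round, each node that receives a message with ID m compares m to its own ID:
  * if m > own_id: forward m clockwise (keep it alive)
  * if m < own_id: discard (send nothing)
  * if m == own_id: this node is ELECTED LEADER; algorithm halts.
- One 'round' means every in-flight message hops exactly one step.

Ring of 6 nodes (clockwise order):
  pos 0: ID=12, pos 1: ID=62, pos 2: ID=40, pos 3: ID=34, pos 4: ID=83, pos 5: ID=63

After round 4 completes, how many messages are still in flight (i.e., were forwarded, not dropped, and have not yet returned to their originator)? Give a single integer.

Round 1: pos1(id62) recv 12: drop; pos2(id40) recv 62: fwd; pos3(id34) recv 40: fwd; pos4(id83) recv 34: drop; pos5(id63) recv 83: fwd; pos0(id12) recv 63: fwd
Round 2: pos3(id34) recv 62: fwd; pos4(id83) recv 40: drop; pos0(id12) recv 83: fwd; pos1(id62) recv 63: fwd
Round 3: pos4(id83) recv 62: drop; pos1(id62) recv 83: fwd; pos2(id40) recv 63: fwd
Round 4: pos2(id40) recv 83: fwd; pos3(id34) recv 63: fwd
After round 4: 2 messages still in flight

Answer: 2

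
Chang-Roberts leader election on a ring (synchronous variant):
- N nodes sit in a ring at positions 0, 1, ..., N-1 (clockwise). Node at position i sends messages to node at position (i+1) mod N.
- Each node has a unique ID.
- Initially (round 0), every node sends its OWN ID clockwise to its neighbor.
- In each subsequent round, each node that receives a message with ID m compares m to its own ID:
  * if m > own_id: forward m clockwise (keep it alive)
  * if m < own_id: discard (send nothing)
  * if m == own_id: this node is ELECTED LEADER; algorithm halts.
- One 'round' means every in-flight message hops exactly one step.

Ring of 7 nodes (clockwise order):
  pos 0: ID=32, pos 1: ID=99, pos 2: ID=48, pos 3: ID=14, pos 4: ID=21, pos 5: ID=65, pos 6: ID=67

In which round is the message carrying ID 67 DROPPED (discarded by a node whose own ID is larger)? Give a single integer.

Round 1: pos1(id99) recv 32: drop; pos2(id48) recv 99: fwd; pos3(id14) recv 48: fwd; pos4(id21) recv 14: drop; pos5(id65) recv 21: drop; pos6(id67) recv 65: drop; pos0(id32) recv 67: fwd
Round 2: pos3(id14) recv 99: fwd; pos4(id21) recv 48: fwd; pos1(id99) recv 67: drop
Round 3: pos4(id21) recv 99: fwd; pos5(id65) recv 48: drop
Round 4: pos5(id65) recv 99: fwd
Round 5: pos6(id67) recv 99: fwd
Round 6: pos0(id32) recv 99: fwd
Round 7: pos1(id99) recv 99: ELECTED
Message ID 67 originates at pos 6; dropped at pos 1 in round 2

Answer: 2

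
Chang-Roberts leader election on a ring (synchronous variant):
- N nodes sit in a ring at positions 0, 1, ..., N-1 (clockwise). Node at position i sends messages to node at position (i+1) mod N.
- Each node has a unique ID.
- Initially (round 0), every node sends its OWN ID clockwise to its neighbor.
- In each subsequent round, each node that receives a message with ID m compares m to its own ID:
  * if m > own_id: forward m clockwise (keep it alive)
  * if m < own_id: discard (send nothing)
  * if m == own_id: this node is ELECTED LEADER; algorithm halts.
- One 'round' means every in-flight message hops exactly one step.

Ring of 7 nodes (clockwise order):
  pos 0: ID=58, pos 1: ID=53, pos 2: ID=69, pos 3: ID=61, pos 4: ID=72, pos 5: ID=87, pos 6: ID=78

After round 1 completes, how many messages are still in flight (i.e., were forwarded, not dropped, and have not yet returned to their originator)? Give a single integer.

Answer: 4

Derivation:
Round 1: pos1(id53) recv 58: fwd; pos2(id69) recv 53: drop; pos3(id61) recv 69: fwd; pos4(id72) recv 61: drop; pos5(id87) recv 72: drop; pos6(id78) recv 87: fwd; pos0(id58) recv 78: fwd
After round 1: 4 messages still in flight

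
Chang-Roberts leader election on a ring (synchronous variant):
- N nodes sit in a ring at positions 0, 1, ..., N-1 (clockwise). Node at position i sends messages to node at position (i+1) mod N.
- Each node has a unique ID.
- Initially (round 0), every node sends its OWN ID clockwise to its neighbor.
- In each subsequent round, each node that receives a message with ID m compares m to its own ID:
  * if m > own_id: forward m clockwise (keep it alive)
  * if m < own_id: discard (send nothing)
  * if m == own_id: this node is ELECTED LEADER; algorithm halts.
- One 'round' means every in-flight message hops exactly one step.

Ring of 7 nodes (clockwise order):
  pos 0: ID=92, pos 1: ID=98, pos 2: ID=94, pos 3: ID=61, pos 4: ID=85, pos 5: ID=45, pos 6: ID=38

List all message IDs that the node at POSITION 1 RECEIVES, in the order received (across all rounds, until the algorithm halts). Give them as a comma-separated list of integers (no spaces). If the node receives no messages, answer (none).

Answer: 92,94,98

Derivation:
Round 1: pos1(id98) recv 92: drop; pos2(id94) recv 98: fwd; pos3(id61) recv 94: fwd; pos4(id85) recv 61: drop; pos5(id45) recv 85: fwd; pos6(id38) recv 45: fwd; pos0(id92) recv 38: drop
Round 2: pos3(id61) recv 98: fwd; pos4(id85) recv 94: fwd; pos6(id38) recv 85: fwd; pos0(id92) recv 45: drop
Round 3: pos4(id85) recv 98: fwd; pos5(id45) recv 94: fwd; pos0(id92) recv 85: drop
Round 4: pos5(id45) recv 98: fwd; pos6(id38) recv 94: fwd
Round 5: pos6(id38) recv 98: fwd; pos0(id92) recv 94: fwd
Round 6: pos0(id92) recv 98: fwd; pos1(id98) recv 94: drop
Round 7: pos1(id98) recv 98: ELECTED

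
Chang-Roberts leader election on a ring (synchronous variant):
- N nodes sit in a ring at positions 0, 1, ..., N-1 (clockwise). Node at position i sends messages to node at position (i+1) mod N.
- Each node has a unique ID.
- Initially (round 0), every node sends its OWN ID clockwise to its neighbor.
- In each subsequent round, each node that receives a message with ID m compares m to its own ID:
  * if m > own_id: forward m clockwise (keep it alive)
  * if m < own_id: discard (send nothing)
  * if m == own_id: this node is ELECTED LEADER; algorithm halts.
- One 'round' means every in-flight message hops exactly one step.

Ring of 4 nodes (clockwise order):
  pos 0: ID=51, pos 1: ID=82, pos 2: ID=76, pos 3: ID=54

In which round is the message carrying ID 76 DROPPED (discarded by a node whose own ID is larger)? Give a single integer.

Answer: 3

Derivation:
Round 1: pos1(id82) recv 51: drop; pos2(id76) recv 82: fwd; pos3(id54) recv 76: fwd; pos0(id51) recv 54: fwd
Round 2: pos3(id54) recv 82: fwd; pos0(id51) recv 76: fwd; pos1(id82) recv 54: drop
Round 3: pos0(id51) recv 82: fwd; pos1(id82) recv 76: drop
Round 4: pos1(id82) recv 82: ELECTED
Message ID 76 originates at pos 2; dropped at pos 1 in round 3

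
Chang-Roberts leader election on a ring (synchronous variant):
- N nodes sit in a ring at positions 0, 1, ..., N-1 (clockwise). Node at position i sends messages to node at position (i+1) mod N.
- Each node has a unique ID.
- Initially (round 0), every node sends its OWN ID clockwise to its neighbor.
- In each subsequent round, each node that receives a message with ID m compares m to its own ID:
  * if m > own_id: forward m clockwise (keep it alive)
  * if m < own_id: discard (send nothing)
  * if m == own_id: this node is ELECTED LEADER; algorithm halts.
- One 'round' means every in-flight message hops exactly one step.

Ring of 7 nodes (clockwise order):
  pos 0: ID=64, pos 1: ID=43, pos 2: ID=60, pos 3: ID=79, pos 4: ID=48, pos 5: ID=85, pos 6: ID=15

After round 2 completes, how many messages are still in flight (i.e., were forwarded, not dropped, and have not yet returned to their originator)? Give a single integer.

Answer: 2

Derivation:
Round 1: pos1(id43) recv 64: fwd; pos2(id60) recv 43: drop; pos3(id79) recv 60: drop; pos4(id48) recv 79: fwd; pos5(id85) recv 48: drop; pos6(id15) recv 85: fwd; pos0(id64) recv 15: drop
Round 2: pos2(id60) recv 64: fwd; pos5(id85) recv 79: drop; pos0(id64) recv 85: fwd
After round 2: 2 messages still in flight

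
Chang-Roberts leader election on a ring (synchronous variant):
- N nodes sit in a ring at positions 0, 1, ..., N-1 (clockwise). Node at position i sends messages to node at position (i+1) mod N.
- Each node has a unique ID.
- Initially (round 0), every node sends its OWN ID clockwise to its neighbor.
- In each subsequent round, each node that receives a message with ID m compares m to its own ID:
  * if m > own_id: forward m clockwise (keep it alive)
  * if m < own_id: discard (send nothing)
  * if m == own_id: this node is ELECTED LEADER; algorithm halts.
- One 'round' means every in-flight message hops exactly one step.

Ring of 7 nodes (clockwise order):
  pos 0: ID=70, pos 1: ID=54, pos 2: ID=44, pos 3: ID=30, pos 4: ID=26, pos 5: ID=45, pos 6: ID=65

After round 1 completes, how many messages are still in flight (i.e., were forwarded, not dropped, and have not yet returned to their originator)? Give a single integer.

Round 1: pos1(id54) recv 70: fwd; pos2(id44) recv 54: fwd; pos3(id30) recv 44: fwd; pos4(id26) recv 30: fwd; pos5(id45) recv 26: drop; pos6(id65) recv 45: drop; pos0(id70) recv 65: drop
After round 1: 4 messages still in flight

Answer: 4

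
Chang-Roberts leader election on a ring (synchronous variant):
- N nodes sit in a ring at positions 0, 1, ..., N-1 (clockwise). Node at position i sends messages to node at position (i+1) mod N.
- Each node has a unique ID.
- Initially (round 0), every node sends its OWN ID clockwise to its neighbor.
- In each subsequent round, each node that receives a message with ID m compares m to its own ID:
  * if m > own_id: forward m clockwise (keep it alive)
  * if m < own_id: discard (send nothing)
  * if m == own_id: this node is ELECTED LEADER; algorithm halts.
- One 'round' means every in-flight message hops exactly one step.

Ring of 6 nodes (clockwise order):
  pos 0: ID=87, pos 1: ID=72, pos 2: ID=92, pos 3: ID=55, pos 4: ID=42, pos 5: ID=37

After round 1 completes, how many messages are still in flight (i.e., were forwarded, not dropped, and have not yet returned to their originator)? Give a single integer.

Round 1: pos1(id72) recv 87: fwd; pos2(id92) recv 72: drop; pos3(id55) recv 92: fwd; pos4(id42) recv 55: fwd; pos5(id37) recv 42: fwd; pos0(id87) recv 37: drop
After round 1: 4 messages still in flight

Answer: 4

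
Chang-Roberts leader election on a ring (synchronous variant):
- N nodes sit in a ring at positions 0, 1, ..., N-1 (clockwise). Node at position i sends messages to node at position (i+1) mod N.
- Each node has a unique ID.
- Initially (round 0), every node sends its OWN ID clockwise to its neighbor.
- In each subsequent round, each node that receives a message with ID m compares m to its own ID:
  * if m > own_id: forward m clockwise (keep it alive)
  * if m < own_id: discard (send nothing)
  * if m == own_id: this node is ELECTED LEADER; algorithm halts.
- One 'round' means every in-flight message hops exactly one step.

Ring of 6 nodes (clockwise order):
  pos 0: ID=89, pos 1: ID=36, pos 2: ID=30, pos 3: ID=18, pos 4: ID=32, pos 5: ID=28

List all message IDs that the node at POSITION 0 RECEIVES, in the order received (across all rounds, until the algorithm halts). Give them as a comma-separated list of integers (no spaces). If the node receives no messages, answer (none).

Round 1: pos1(id36) recv 89: fwd; pos2(id30) recv 36: fwd; pos3(id18) recv 30: fwd; pos4(id32) recv 18: drop; pos5(id28) recv 32: fwd; pos0(id89) recv 28: drop
Round 2: pos2(id30) recv 89: fwd; pos3(id18) recv 36: fwd; pos4(id32) recv 30: drop; pos0(id89) recv 32: drop
Round 3: pos3(id18) recv 89: fwd; pos4(id32) recv 36: fwd
Round 4: pos4(id32) recv 89: fwd; pos5(id28) recv 36: fwd
Round 5: pos5(id28) recv 89: fwd; pos0(id89) recv 36: drop
Round 6: pos0(id89) recv 89: ELECTED

Answer: 28,32,36,89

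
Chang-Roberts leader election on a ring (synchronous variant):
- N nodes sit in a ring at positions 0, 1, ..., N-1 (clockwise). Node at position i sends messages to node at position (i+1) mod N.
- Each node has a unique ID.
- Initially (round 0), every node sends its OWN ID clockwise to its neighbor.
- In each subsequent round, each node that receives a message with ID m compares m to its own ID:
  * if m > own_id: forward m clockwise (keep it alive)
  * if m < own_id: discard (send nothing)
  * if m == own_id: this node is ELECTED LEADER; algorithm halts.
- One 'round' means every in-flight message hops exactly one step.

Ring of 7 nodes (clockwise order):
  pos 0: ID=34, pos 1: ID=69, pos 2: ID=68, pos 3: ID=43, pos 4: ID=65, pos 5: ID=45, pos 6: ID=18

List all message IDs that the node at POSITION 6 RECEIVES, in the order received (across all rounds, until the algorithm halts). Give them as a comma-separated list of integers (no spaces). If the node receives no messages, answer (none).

Round 1: pos1(id69) recv 34: drop; pos2(id68) recv 69: fwd; pos3(id43) recv 68: fwd; pos4(id65) recv 43: drop; pos5(id45) recv 65: fwd; pos6(id18) recv 45: fwd; pos0(id34) recv 18: drop
Round 2: pos3(id43) recv 69: fwd; pos4(id65) recv 68: fwd; pos6(id18) recv 65: fwd; pos0(id34) recv 45: fwd
Round 3: pos4(id65) recv 69: fwd; pos5(id45) recv 68: fwd; pos0(id34) recv 65: fwd; pos1(id69) recv 45: drop
Round 4: pos5(id45) recv 69: fwd; pos6(id18) recv 68: fwd; pos1(id69) recv 65: drop
Round 5: pos6(id18) recv 69: fwd; pos0(id34) recv 68: fwd
Round 6: pos0(id34) recv 69: fwd; pos1(id69) recv 68: drop
Round 7: pos1(id69) recv 69: ELECTED

Answer: 45,65,68,69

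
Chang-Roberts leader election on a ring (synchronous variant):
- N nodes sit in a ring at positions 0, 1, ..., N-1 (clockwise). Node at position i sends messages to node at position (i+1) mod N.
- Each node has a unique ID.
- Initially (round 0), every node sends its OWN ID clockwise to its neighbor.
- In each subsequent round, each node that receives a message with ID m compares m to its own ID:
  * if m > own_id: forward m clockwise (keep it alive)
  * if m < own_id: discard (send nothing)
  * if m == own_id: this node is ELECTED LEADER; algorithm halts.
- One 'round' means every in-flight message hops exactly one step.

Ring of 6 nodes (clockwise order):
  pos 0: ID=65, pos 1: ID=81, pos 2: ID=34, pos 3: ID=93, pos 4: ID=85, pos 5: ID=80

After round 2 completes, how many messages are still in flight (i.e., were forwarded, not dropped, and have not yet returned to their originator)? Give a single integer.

Answer: 2

Derivation:
Round 1: pos1(id81) recv 65: drop; pos2(id34) recv 81: fwd; pos3(id93) recv 34: drop; pos4(id85) recv 93: fwd; pos5(id80) recv 85: fwd; pos0(id65) recv 80: fwd
Round 2: pos3(id93) recv 81: drop; pos5(id80) recv 93: fwd; pos0(id65) recv 85: fwd; pos1(id81) recv 80: drop
After round 2: 2 messages still in flight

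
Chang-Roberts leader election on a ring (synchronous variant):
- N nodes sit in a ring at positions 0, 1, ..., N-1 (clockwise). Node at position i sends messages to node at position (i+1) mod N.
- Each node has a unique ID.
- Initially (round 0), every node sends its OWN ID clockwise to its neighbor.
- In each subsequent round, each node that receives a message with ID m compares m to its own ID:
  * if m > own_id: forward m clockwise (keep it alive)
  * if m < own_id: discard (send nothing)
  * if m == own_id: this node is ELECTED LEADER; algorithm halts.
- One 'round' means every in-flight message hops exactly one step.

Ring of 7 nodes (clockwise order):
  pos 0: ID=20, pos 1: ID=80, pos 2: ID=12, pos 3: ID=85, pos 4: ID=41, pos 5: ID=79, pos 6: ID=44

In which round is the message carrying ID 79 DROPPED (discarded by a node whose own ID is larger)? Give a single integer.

Round 1: pos1(id80) recv 20: drop; pos2(id12) recv 80: fwd; pos3(id85) recv 12: drop; pos4(id41) recv 85: fwd; pos5(id79) recv 41: drop; pos6(id44) recv 79: fwd; pos0(id20) recv 44: fwd
Round 2: pos3(id85) recv 80: drop; pos5(id79) recv 85: fwd; pos0(id20) recv 79: fwd; pos1(id80) recv 44: drop
Round 3: pos6(id44) recv 85: fwd; pos1(id80) recv 79: drop
Round 4: pos0(id20) recv 85: fwd
Round 5: pos1(id80) recv 85: fwd
Round 6: pos2(id12) recv 85: fwd
Round 7: pos3(id85) recv 85: ELECTED
Message ID 79 originates at pos 5; dropped at pos 1 in round 3

Answer: 3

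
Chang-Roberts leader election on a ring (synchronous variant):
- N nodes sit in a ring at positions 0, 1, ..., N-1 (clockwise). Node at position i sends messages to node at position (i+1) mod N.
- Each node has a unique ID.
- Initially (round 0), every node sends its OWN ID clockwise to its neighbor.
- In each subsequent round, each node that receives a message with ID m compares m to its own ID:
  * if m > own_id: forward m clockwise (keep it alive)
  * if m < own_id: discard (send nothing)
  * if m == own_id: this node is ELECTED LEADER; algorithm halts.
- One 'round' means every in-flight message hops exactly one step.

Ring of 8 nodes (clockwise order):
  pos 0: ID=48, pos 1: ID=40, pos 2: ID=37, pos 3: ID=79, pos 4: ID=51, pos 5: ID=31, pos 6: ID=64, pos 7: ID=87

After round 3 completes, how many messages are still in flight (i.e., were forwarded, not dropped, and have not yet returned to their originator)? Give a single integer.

Answer: 2

Derivation:
Round 1: pos1(id40) recv 48: fwd; pos2(id37) recv 40: fwd; pos3(id79) recv 37: drop; pos4(id51) recv 79: fwd; pos5(id31) recv 51: fwd; pos6(id64) recv 31: drop; pos7(id87) recv 64: drop; pos0(id48) recv 87: fwd
Round 2: pos2(id37) recv 48: fwd; pos3(id79) recv 40: drop; pos5(id31) recv 79: fwd; pos6(id64) recv 51: drop; pos1(id40) recv 87: fwd
Round 3: pos3(id79) recv 48: drop; pos6(id64) recv 79: fwd; pos2(id37) recv 87: fwd
After round 3: 2 messages still in flight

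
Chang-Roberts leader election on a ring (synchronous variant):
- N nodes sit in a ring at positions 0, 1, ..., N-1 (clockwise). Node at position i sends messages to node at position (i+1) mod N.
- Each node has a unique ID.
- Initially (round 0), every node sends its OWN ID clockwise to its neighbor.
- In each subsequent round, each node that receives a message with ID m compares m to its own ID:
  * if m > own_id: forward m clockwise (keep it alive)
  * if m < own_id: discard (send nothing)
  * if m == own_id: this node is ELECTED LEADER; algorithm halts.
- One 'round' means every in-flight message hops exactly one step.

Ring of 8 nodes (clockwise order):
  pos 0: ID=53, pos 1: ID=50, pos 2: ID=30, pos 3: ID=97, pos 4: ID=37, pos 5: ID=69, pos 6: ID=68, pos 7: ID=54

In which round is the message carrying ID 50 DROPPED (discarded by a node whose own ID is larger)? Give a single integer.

Answer: 2

Derivation:
Round 1: pos1(id50) recv 53: fwd; pos2(id30) recv 50: fwd; pos3(id97) recv 30: drop; pos4(id37) recv 97: fwd; pos5(id69) recv 37: drop; pos6(id68) recv 69: fwd; pos7(id54) recv 68: fwd; pos0(id53) recv 54: fwd
Round 2: pos2(id30) recv 53: fwd; pos3(id97) recv 50: drop; pos5(id69) recv 97: fwd; pos7(id54) recv 69: fwd; pos0(id53) recv 68: fwd; pos1(id50) recv 54: fwd
Round 3: pos3(id97) recv 53: drop; pos6(id68) recv 97: fwd; pos0(id53) recv 69: fwd; pos1(id50) recv 68: fwd; pos2(id30) recv 54: fwd
Round 4: pos7(id54) recv 97: fwd; pos1(id50) recv 69: fwd; pos2(id30) recv 68: fwd; pos3(id97) recv 54: drop
Round 5: pos0(id53) recv 97: fwd; pos2(id30) recv 69: fwd; pos3(id97) recv 68: drop
Round 6: pos1(id50) recv 97: fwd; pos3(id97) recv 69: drop
Round 7: pos2(id30) recv 97: fwd
Round 8: pos3(id97) recv 97: ELECTED
Message ID 50 originates at pos 1; dropped at pos 3 in round 2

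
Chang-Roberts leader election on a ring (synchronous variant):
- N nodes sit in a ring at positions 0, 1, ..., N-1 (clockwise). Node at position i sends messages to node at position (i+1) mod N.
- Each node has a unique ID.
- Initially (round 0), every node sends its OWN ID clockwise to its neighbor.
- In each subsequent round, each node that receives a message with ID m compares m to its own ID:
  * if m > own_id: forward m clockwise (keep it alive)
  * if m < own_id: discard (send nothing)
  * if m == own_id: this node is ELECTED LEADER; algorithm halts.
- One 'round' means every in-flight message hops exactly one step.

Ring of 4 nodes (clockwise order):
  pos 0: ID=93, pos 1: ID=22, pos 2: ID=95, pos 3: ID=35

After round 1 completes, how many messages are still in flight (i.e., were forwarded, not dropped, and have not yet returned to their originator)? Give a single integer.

Round 1: pos1(id22) recv 93: fwd; pos2(id95) recv 22: drop; pos3(id35) recv 95: fwd; pos0(id93) recv 35: drop
After round 1: 2 messages still in flight

Answer: 2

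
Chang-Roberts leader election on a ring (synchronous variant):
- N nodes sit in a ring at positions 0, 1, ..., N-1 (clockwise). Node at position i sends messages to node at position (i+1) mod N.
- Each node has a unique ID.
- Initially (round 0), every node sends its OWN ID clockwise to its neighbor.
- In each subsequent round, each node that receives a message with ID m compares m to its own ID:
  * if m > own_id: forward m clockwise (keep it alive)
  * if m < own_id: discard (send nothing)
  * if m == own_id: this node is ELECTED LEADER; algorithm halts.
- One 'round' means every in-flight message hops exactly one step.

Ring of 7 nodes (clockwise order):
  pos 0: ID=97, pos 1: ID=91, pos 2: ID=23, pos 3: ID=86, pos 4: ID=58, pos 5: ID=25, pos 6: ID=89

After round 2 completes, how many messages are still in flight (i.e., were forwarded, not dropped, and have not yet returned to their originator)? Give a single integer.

Round 1: pos1(id91) recv 97: fwd; pos2(id23) recv 91: fwd; pos3(id86) recv 23: drop; pos4(id58) recv 86: fwd; pos5(id25) recv 58: fwd; pos6(id89) recv 25: drop; pos0(id97) recv 89: drop
Round 2: pos2(id23) recv 97: fwd; pos3(id86) recv 91: fwd; pos5(id25) recv 86: fwd; pos6(id89) recv 58: drop
After round 2: 3 messages still in flight

Answer: 3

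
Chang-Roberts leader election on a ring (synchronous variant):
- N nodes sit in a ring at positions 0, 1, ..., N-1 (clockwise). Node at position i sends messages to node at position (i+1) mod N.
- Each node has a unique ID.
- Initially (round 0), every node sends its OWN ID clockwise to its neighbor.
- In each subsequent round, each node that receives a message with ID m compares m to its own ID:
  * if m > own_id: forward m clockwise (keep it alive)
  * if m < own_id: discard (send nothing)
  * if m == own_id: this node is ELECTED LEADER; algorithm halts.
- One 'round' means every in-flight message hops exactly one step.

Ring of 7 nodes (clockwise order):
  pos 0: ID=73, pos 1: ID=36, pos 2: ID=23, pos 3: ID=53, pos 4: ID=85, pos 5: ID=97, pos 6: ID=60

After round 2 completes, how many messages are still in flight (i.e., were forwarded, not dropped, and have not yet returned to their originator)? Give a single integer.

Round 1: pos1(id36) recv 73: fwd; pos2(id23) recv 36: fwd; pos3(id53) recv 23: drop; pos4(id85) recv 53: drop; pos5(id97) recv 85: drop; pos6(id60) recv 97: fwd; pos0(id73) recv 60: drop
Round 2: pos2(id23) recv 73: fwd; pos3(id53) recv 36: drop; pos0(id73) recv 97: fwd
After round 2: 2 messages still in flight

Answer: 2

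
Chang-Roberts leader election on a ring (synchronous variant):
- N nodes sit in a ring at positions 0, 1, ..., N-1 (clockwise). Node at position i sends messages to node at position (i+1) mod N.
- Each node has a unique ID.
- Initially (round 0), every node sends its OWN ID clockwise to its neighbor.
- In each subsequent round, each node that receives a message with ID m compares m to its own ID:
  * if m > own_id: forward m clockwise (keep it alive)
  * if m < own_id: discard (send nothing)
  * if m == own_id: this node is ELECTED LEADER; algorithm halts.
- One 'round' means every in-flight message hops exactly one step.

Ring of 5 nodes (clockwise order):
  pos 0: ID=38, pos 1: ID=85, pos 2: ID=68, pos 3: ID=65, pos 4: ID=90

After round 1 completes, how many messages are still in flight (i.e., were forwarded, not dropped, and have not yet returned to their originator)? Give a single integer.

Round 1: pos1(id85) recv 38: drop; pos2(id68) recv 85: fwd; pos3(id65) recv 68: fwd; pos4(id90) recv 65: drop; pos0(id38) recv 90: fwd
After round 1: 3 messages still in flight

Answer: 3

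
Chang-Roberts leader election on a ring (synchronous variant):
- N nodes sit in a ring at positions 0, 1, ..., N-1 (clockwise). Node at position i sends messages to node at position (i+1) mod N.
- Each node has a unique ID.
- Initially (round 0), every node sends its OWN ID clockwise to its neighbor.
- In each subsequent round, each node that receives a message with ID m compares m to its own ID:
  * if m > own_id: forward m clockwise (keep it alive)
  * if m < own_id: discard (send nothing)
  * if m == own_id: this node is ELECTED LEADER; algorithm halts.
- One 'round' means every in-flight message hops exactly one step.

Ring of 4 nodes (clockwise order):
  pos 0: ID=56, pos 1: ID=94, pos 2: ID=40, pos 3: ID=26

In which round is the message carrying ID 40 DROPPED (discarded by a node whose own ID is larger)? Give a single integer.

Answer: 2

Derivation:
Round 1: pos1(id94) recv 56: drop; pos2(id40) recv 94: fwd; pos3(id26) recv 40: fwd; pos0(id56) recv 26: drop
Round 2: pos3(id26) recv 94: fwd; pos0(id56) recv 40: drop
Round 3: pos0(id56) recv 94: fwd
Round 4: pos1(id94) recv 94: ELECTED
Message ID 40 originates at pos 2; dropped at pos 0 in round 2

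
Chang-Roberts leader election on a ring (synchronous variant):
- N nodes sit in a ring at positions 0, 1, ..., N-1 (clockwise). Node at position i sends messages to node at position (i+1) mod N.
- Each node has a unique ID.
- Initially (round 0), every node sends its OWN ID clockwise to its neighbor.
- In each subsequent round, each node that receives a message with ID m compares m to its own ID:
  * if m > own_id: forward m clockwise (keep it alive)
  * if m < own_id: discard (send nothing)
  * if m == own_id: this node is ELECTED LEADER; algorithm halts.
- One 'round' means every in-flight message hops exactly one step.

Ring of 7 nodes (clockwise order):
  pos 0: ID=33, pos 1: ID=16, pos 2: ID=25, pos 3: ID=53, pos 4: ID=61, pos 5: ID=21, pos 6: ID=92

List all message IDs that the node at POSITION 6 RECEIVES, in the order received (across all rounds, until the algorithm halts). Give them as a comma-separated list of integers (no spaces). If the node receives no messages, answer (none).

Answer: 21,61,92

Derivation:
Round 1: pos1(id16) recv 33: fwd; pos2(id25) recv 16: drop; pos3(id53) recv 25: drop; pos4(id61) recv 53: drop; pos5(id21) recv 61: fwd; pos6(id92) recv 21: drop; pos0(id33) recv 92: fwd
Round 2: pos2(id25) recv 33: fwd; pos6(id92) recv 61: drop; pos1(id16) recv 92: fwd
Round 3: pos3(id53) recv 33: drop; pos2(id25) recv 92: fwd
Round 4: pos3(id53) recv 92: fwd
Round 5: pos4(id61) recv 92: fwd
Round 6: pos5(id21) recv 92: fwd
Round 7: pos6(id92) recv 92: ELECTED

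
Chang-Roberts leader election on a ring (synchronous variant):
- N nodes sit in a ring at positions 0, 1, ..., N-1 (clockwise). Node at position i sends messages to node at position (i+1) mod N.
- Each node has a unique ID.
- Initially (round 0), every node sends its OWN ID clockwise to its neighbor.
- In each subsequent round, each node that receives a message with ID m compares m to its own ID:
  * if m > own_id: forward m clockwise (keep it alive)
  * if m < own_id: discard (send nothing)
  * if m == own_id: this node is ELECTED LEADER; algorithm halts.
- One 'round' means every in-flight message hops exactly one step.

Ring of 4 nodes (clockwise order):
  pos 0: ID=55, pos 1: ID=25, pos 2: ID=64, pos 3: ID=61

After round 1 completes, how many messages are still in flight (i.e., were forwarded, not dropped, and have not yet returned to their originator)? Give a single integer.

Round 1: pos1(id25) recv 55: fwd; pos2(id64) recv 25: drop; pos3(id61) recv 64: fwd; pos0(id55) recv 61: fwd
After round 1: 3 messages still in flight

Answer: 3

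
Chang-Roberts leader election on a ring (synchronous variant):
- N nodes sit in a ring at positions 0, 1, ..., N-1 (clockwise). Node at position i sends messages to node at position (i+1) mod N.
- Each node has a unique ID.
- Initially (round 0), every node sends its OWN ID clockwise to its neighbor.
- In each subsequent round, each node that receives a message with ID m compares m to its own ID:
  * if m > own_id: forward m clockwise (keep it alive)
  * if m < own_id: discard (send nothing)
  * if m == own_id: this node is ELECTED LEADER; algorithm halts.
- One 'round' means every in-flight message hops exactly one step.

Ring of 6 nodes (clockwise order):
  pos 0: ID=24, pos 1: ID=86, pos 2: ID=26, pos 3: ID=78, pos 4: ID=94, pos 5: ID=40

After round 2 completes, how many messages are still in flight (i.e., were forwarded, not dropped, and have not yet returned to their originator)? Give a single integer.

Round 1: pos1(id86) recv 24: drop; pos2(id26) recv 86: fwd; pos3(id78) recv 26: drop; pos4(id94) recv 78: drop; pos5(id40) recv 94: fwd; pos0(id24) recv 40: fwd
Round 2: pos3(id78) recv 86: fwd; pos0(id24) recv 94: fwd; pos1(id86) recv 40: drop
After round 2: 2 messages still in flight

Answer: 2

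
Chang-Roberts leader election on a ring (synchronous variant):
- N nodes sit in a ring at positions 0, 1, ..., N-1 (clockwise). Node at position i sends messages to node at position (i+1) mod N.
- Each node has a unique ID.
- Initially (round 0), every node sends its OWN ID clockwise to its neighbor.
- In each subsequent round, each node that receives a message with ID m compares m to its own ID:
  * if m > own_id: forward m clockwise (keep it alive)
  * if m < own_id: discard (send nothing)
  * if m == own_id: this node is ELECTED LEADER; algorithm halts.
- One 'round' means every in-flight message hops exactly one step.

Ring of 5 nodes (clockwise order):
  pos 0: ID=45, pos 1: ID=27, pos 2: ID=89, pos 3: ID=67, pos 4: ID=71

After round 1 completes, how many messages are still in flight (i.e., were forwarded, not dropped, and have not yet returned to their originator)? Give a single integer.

Round 1: pos1(id27) recv 45: fwd; pos2(id89) recv 27: drop; pos3(id67) recv 89: fwd; pos4(id71) recv 67: drop; pos0(id45) recv 71: fwd
After round 1: 3 messages still in flight

Answer: 3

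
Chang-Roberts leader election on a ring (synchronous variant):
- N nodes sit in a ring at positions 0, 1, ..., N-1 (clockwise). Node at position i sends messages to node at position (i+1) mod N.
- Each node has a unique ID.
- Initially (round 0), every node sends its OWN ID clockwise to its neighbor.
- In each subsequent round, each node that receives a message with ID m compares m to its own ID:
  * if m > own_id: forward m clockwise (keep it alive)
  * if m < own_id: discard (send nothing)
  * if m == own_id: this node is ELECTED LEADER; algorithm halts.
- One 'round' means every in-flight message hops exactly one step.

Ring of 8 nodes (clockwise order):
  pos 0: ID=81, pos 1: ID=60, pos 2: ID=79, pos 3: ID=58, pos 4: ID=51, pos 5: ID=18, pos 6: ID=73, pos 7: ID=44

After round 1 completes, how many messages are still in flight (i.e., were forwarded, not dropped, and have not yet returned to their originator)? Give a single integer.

Answer: 5

Derivation:
Round 1: pos1(id60) recv 81: fwd; pos2(id79) recv 60: drop; pos3(id58) recv 79: fwd; pos4(id51) recv 58: fwd; pos5(id18) recv 51: fwd; pos6(id73) recv 18: drop; pos7(id44) recv 73: fwd; pos0(id81) recv 44: drop
After round 1: 5 messages still in flight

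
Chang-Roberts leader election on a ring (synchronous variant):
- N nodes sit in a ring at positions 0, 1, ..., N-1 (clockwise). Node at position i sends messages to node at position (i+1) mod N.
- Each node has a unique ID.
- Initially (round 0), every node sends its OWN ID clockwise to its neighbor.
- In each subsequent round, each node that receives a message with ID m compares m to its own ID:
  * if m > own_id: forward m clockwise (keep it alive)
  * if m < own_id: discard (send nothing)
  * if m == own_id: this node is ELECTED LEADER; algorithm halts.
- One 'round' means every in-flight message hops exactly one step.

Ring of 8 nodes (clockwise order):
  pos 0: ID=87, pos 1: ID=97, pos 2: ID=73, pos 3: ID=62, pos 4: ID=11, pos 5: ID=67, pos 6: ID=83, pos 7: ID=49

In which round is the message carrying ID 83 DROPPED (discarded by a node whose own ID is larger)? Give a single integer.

Answer: 2

Derivation:
Round 1: pos1(id97) recv 87: drop; pos2(id73) recv 97: fwd; pos3(id62) recv 73: fwd; pos4(id11) recv 62: fwd; pos5(id67) recv 11: drop; pos6(id83) recv 67: drop; pos7(id49) recv 83: fwd; pos0(id87) recv 49: drop
Round 2: pos3(id62) recv 97: fwd; pos4(id11) recv 73: fwd; pos5(id67) recv 62: drop; pos0(id87) recv 83: drop
Round 3: pos4(id11) recv 97: fwd; pos5(id67) recv 73: fwd
Round 4: pos5(id67) recv 97: fwd; pos6(id83) recv 73: drop
Round 5: pos6(id83) recv 97: fwd
Round 6: pos7(id49) recv 97: fwd
Round 7: pos0(id87) recv 97: fwd
Round 8: pos1(id97) recv 97: ELECTED
Message ID 83 originates at pos 6; dropped at pos 0 in round 2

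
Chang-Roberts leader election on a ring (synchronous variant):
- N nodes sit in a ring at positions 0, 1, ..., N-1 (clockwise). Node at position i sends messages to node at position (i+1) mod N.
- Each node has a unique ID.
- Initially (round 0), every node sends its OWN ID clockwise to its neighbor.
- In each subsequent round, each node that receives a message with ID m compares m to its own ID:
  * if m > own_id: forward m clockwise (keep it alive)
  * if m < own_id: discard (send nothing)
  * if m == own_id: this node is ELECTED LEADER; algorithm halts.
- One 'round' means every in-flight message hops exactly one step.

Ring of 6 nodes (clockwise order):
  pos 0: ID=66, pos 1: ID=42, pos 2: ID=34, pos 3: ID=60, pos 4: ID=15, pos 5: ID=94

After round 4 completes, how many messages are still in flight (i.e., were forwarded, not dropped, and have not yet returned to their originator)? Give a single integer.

Round 1: pos1(id42) recv 66: fwd; pos2(id34) recv 42: fwd; pos3(id60) recv 34: drop; pos4(id15) recv 60: fwd; pos5(id94) recv 15: drop; pos0(id66) recv 94: fwd
Round 2: pos2(id34) recv 66: fwd; pos3(id60) recv 42: drop; pos5(id94) recv 60: drop; pos1(id42) recv 94: fwd
Round 3: pos3(id60) recv 66: fwd; pos2(id34) recv 94: fwd
Round 4: pos4(id15) recv 66: fwd; pos3(id60) recv 94: fwd
After round 4: 2 messages still in flight

Answer: 2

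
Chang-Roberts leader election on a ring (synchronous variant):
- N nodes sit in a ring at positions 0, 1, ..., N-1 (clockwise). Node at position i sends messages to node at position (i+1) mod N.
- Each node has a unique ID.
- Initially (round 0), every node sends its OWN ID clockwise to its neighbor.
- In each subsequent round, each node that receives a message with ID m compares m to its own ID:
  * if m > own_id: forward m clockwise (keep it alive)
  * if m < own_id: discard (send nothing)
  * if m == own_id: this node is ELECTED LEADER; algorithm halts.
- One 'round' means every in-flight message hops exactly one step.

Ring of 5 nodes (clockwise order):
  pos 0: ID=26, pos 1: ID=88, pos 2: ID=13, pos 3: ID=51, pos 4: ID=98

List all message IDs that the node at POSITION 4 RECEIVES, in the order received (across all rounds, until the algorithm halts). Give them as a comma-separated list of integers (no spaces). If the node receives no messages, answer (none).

Round 1: pos1(id88) recv 26: drop; pos2(id13) recv 88: fwd; pos3(id51) recv 13: drop; pos4(id98) recv 51: drop; pos0(id26) recv 98: fwd
Round 2: pos3(id51) recv 88: fwd; pos1(id88) recv 98: fwd
Round 3: pos4(id98) recv 88: drop; pos2(id13) recv 98: fwd
Round 4: pos3(id51) recv 98: fwd
Round 5: pos4(id98) recv 98: ELECTED

Answer: 51,88,98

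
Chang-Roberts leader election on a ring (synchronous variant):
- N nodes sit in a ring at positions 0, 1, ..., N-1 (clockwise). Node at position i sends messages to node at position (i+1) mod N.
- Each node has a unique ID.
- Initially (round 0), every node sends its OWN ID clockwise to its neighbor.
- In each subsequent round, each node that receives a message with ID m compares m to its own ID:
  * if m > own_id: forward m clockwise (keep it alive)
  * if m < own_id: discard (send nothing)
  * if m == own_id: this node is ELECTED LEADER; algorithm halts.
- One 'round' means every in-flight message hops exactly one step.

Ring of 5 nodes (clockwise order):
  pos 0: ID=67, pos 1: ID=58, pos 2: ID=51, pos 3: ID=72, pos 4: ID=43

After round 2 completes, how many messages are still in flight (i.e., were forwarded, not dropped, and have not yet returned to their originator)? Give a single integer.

Answer: 2

Derivation:
Round 1: pos1(id58) recv 67: fwd; pos2(id51) recv 58: fwd; pos3(id72) recv 51: drop; pos4(id43) recv 72: fwd; pos0(id67) recv 43: drop
Round 2: pos2(id51) recv 67: fwd; pos3(id72) recv 58: drop; pos0(id67) recv 72: fwd
After round 2: 2 messages still in flight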